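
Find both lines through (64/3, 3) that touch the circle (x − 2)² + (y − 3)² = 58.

A line y − (3) = m(x − (64/3)) is tangent when its distance from (2, 3) is √58:
[m·(−58/3) − (0)]² = 58(m² + 1)
49m² − 9 = 0, so m = 3/7 or m = −3/7.
With m = 3/7: 3x − 7y = 43. With m = −3/7: 3x + 7y = 85.

3x − 7y = 43 and 3x + 7y = 85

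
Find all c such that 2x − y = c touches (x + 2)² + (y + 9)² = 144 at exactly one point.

c = 5 ± 12√5

Tangency holds when the distance from the centre (−2, −9) to the line equals the radius 12:
|2·(−2) − 1·(−9) − c| / √5 = 12
|c − (5)| = 12√5.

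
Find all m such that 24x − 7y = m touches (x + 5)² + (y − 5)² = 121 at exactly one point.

For a tangent, require d(centre, line) = r = 11.
|24·(−5) − 7·5 − m| / √625 = 11
|m − (−155)| = 11·25, so m = 120 or m = −430.

m = −430 or m = 120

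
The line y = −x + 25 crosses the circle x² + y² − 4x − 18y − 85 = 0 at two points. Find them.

Substitute y = −x + 25:
2x² − 36x + 90 = 0  ⟹  x² − 18x + 45 = 0
x = 15 or x = 3, giving (15, 10) and (3, 22).

(3, 22) and (15, 10)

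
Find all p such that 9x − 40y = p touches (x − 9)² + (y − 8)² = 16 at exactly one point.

For a tangent, require d(centre, line) = r = 4.
|9·9 − 40·8 − p| / √1681 = 4
|p − (−239)| = 4·41, so p = −75 or p = −403.

p = −403 or p = −75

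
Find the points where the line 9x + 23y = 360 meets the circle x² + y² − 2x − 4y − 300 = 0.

(−6, 18) and (17, 9)

From the line, y = (360 − 9x)/23. Substituting:
610x² − 6710x − 62220 = 0  ⟹  x² − 11x − 102 = 0
x = 17 or x = −6, giving (17, 9) and (−6, 18).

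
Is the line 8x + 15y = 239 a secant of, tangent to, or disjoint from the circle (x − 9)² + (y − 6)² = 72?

Substituting the line into the circle gives 289x² − 6434x + 24226 = 0.
Discriminant = (−6434)² − 4·289·(24226) = 13391100 > 0.
Two real roots: the line is a secant.

secant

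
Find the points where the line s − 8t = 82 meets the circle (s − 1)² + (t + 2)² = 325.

Express t = (−82 + s)/8 and substitute into the circle:
65s² − 260s − 16380 = 0  ⟹  s² − 4s − 252 = 0
s = 18 or s = −14, giving (18, −8) and (−14, −12).

(−14, −12) and (18, −8)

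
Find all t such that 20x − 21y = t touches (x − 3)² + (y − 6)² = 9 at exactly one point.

Tangency holds when the distance from the centre (3, 6) to the line equals the radius 3:
|20·3 − 21·6 − t| / √841 = 3
|t − (−66)| = 3·29, so t = 21 or t = −153.

t = −153 or t = 21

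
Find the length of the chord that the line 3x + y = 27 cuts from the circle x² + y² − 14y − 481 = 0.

Centre (0, 7), r² = 530. Perpendicular distance d from centre to line = |−20| / √10 = 20/√10.
Chord = 2√(r² − d²) = 2·√(490) = 14√10.

14√10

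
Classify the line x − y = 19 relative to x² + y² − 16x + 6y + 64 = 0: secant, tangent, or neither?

neither

Substituting the line into the circle gives 2x² − 48x + 311 = 0.
Discriminant = (−48)² − 4·2·(311) = −184 < 0.
No real roots: the line does not meet the circle.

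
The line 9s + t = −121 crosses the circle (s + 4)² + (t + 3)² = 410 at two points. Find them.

Substitute t = −9s − 121:
82s² + 2132s + 13530 = 0  ⟹  s² + 26s + 165 = 0
s = −11 or s = −15, giving (−11, −22) and (−15, 14).

(−15, 14) and (−11, −22)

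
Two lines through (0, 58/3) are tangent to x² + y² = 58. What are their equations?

7x + 3y = 58 and 7x − 3y = −58

Write the tangent as mx − y + (58/3 − m·(0)) = 0 and set its distance from the centre to √58:
[m·(0) − (−58/3)]² = 58(m² + 1)
9m² − 49 = 0, so m = −7/3 or m = 7/3.
Through (0, 58/3) these give 7x + 3y = 58 and 7x − 3y = −58.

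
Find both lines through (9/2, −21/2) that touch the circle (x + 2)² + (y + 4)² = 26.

5x + y = 12 and x + 5y = −48

Write the tangent as mx − y + (−21/2 − m·(9/2)) = 0 and set its distance from the centre to √26:
(−13/2m − (13/2))² = 26(m² + 1)
5m² + 26m + 5 = 0, so m = −5 or m = −1/5.
With m = −5: 5x + y = 12. With m = −1/5: x + 5y = −48.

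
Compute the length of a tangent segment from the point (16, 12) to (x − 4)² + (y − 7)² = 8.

With centre O = (4, 7), |OP|² = 169 and r² = 8.
Power of the point: PT² = |PO|² − r² = 161, so PT = √161.

√161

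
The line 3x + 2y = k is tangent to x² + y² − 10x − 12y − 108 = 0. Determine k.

For a tangent, require d(centre, line) = r = 13.
|3·5 + 2·6 − k| / √13 = 13
|k − (27)| = 13√13.

k = 27 ± 13√13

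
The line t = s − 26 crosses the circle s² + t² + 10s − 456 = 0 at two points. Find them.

(10, −16) and (11, −15)

Substitute t = s − 26:
2s² − 42s + 220 = 0  ⟹  s² − 21s + 110 = 0
s = 11 or s = 10, giving (11, −15) and (10, −16).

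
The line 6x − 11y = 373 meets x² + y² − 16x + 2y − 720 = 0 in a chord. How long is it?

Centre (8, −1), r² = 785. Perpendicular distance d from centre to line = |−314| / √157 = 314/√157.
Half the chord is √(r² − d²) = √(157), so the full chord is 2√157.

2√157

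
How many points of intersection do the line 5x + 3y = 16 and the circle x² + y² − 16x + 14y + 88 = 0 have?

2

Centre (8, −7), r² = 25. Distance² from centre to line = (3)²/34 = 9/34.
Since d² < r², the line cuts the circle twice.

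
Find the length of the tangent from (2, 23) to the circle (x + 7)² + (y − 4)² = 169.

√273

The centre is (−7, 4) and r = 13. The square of the distance from P to the centre is 81 + 361 = 442.
Power of the point: PT² = |PO|² − r² = 273, so PT = √273.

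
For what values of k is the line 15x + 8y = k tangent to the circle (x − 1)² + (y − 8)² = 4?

For a tangent, require d(centre, line) = r = 2.
|15·1 + 8·8 − k| / √289 = 2
|k − (79)| = 2·17, so k = 113 or k = 45.

k = 45 or k = 113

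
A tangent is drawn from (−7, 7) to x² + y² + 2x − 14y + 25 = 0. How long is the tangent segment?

√11

With centre O = (−1, 7), |OP|² = 36 and r² = 25.
By the tangent–radius right angle, tangent length = √(|PO|² − r²) = √11.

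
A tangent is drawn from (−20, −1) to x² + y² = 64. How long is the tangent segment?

The centre is (0, 0) and r = 8. The square of the distance from P to the centre is 400 + 1 = 401.
Power of the point: PT² = |PO|² − r² = 337, so PT = √337.

√337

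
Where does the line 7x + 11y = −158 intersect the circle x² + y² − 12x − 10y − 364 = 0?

(−10, −8) and (1, −15)

Express y = (−158 − 7x)/11 and substitute into the circle:
170x² + 1530x − 1700 = 0  ⟹  x² + 9x − 10 = 0
x = 1 or x = −10, giving (1, −15) and (−10, −8).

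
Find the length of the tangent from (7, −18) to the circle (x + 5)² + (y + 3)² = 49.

8√5

Centre (−5, −3), r² = 49. |PO|² = (12)² + (−15)² = 369.
The tangent meets the radius at right angles, so tangent² = |PO|² − r² = 369 − 49 = 320.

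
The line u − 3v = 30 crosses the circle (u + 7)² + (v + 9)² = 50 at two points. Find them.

(−12, −14) and (0, −10)

From the line, v = (−30 + u)/3. Substituting:
10u² + 120u = 0  ⟹  u² + 12u = 0
u = 0 or u = −12, giving (0, −10) and (−12, −14).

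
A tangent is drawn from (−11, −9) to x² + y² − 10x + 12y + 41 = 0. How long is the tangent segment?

The centre is (5, −6) and r = 2√5. The square of the distance from P to the centre is 256 + 9 = 265.
Power of the point: PT² = |PO|² − r² = 245, so PT = 7√5.

7√5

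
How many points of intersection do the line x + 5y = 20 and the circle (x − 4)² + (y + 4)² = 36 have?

Centre (4, −4), r² = 36. Distance² from centre to line = (−36)²/26 = 648/13.
Since d² > r², the line lies outside the circle.

0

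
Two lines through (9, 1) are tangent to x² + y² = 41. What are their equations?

Let a tangent through (9, 1) have slope m. Its distance from (0, 0) must equal √41:
(−9m − (−1))² = 41(m² + 1)
20m² − 9m − 20 = 0, so m = −4/5 or m = 5/4.
Through (9, 1) these give 4x + 5y = 41 and 5x − 4y = 41.

4x + 5y = 41 and 5x − 4y = 41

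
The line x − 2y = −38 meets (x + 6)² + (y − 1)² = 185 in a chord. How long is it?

The distance from (−6, 1) to the line is 30/√5, and r² = 185.
Half the chord is √(r² − d²) = √(5), so the full chord is 2√5.

2√5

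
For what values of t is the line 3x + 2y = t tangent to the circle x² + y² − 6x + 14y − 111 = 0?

t = −5 ± 13√13

The line touches the circle iff its distance from (3, −7) is 13:
|3·3 + 2·(−7) − t| / √13 = 13
|t − (−5)| = 13√13.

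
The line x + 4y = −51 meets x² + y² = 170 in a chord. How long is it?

2√17

From the line, y = (−51 − x)/4. Substituting:
17x² + 102x − 119 = 0  ⟹  x² + 6x − 7 = 0
x = 1 or x = −7, giving (1, −13) and (−7, −11).
|(1, −13) − (−7, −11)| = √((8)² + (−2)²) = 2√17.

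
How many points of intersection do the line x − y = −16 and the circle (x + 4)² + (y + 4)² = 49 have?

Substituting the line into the circle gives 2x² + 48x + 367 = 0.
Δ = 2304 − 2936 = −632.
No real roots: the line does not meet the circle.

0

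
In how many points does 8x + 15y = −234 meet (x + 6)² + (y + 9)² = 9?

Substituting the line into the circle gives 289x² + 4284x + 15876 = 0.
Discriminant = (4284)² − 4·289·(15876) = 0.
A repeated root: the line is tangent.

1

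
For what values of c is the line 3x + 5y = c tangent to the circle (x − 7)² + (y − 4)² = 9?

The line touches the circle iff its distance from (7, 4) is 3:
|3·7 + 5·4 − c| / √34 = 3
|c − (41)| = 3√34.

c = 41 ± 3√34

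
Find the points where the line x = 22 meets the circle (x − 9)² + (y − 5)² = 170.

The line gives x = 22. Substituting into the circle:
y² − 10y + 24 = 0
y = 6 or y = 4, giving (22, 6) and (22, 4).

(22, 4) and (22, 6)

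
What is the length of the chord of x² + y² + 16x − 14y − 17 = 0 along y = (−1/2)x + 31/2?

2√5

Centre (−8, 7), r² = 130. Perpendicular distance d from centre to line = |−25| / √5 = 25/√5.
Half the chord is √(r² − d²) = √(5), so the full chord is 2√5.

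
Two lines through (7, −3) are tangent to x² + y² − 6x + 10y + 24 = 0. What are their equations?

x + 3y = −2 and 3x − y = 24

A line y − (−3) = m(x − (7)) is tangent when its distance from (3, −5) is √10:
[m·(−4) − (−2)]² = 10(m² + 1)
3m² − 8m − 3 = 0, so m = −1/3 or m = 3.
Through (7, −3) these give x + 3y = −2 and 3x − y = 24.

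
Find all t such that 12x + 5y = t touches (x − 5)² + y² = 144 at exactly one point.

For a tangent, require d(centre, line) = r = 12.
|12·5 + 5·0 − t| / √169 = 12
|t − (60)| = 12·13, so t = 216 or t = −96.

t = −96 or t = 216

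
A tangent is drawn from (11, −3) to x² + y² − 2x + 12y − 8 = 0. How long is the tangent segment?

Centre (1, −6), r² = 45. |PO|² = (10)² + (3)² = 109.
The tangent meets the radius at right angles, so tangent² = |PO|² − r² = 109 − 45 = 64.

8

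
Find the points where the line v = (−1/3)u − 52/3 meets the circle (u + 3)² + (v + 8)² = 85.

(−10, −14) and (−1, −17)

From the line, v = (−52 − u)/3. Substituting:
10u² + 110u + 100 = 0  ⟹  u² + 11u + 10 = 0
u = −1 or u = −10, giving (−1, −17) and (−10, −14).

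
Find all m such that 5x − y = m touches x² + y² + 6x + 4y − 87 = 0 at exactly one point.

m = −13 ± 10√26

Tangency holds when the distance from the centre (−3, −2) to the line equals the radius 10:
|5·(−3) − 1·(−2) − m| / √26 = 10
|m − (−13)| = 10√26.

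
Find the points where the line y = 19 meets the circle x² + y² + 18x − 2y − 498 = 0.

Express y = 19 and substitute into the circle:
x² + 18x − 175 = 0
x = 7 or x = −25, giving (7, 19) and (−25, 19).

(−25, 19) and (7, 19)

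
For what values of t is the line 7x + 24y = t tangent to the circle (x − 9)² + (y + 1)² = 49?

For a tangent, require d(centre, line) = r = 7.
|7·9 + 24·(−1) − t| / √625 = 7
|t − (39)| = 7·25, so t = 214 or t = −136.

t = −136 or t = 214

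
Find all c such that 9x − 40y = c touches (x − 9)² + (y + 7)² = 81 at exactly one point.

c = −8 or c = 730

The line touches the circle iff its distance from (9, −7) is 9:
|9·9 − 40·(−7) − c| / √1681 = 9
|c − (361)| = 9·41, so c = 730 or c = −8.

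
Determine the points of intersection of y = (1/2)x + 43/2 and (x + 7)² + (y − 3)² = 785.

Express y = (43 + x)/2 and substitute into the circle:
5x² + 130x − 1575 = 0  ⟹  x² + 26x − 315 = 0
x = 9 or x = −35, giving (9, 26) and (−35, 4).

(−35, 4) and (9, 26)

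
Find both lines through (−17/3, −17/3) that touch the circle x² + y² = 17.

4x − y = −17 and x − 4y = 17

Let a tangent through (−17/3, −17/3) have slope m. Its distance from (0, 0) must equal √17:
[m·(17/3) − (17/3)]² = 17(m² + 1)
4m² − 17m + 4 = 0, so m = 4 or m = 1/4.
Through (−17/3, −17/3) these give 4x − y = −17 and x − 4y = 17.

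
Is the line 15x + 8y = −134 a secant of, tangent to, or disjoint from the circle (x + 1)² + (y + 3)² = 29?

disjoint

Substituting the line into the circle gives 289x² + 3428x + 10308 = 0.
Discriminant = (3428)² − 4·289·(10308) = −164864 < 0.
No real roots: the line does not meet the circle.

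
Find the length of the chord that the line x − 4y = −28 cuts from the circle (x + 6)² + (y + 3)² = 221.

Centre (−6, −3), r² = 221. Perpendicular distance d from centre to line = |34| / √17 = 34/√17.
Half the chord is √(r² − d²) = √(153), so the full chord is 6√17.

6√17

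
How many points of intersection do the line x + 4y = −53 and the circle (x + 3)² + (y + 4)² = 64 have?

0

Substituting the line into the circle gives 17x² + 170x + 489 = 0.
Discriminant = (170)² − 4·17·(489) = −4352 < 0.
No real roots: the line does not meet the circle.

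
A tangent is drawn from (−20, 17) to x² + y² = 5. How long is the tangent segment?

6√19

With centre O = (0, 0), |OP|² = 689 and r² = 5.
By the tangent–radius right angle, tangent length = √(|PO|² − r²) = √684 = 6√19.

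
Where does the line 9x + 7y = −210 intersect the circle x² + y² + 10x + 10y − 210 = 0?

(−21, −3) and (−7, −21)

Substitute y = (−210 − 9x)/7:
130x² + 3640x + 19110 = 0  ⟹  x² + 28x + 147 = 0
x = −7 or x = −21, giving (−7, −21) and (−21, −3).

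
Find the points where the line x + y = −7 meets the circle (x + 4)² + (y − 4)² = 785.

From the line, y = −x − 7. Substituting:
2x² + 30x − 648 = 0  ⟹  x² + 15x − 324 = 0
x = 12 or x = −27, giving (12, −19) and (−27, 20).

(−27, 20) and (12, −19)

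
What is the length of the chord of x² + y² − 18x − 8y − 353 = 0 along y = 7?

42

Centre (9, 4), r² = 450. Perpendicular distance d from centre to line = |−3| / √1 = 3.
Chord = 2√(r² − d²) = 2·√(441) = 42.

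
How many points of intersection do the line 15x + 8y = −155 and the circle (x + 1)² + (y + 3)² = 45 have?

0

Centre (−1, −3), r² = 45. Distance² from centre to line = (116)²/289 = 13456/289.
Since d² > r², the line lies outside the circle.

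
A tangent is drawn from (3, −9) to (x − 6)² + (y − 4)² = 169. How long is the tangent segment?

The centre is (6, 4) and r = 13. The square of the distance from P to the centre is 9 + 169 = 178.
Power of the point: PT² = |PO|² − r² = 9, so PT = 3.

3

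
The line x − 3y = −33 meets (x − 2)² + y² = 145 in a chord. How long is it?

Centre (2, 0), r² = 145. Perpendicular distance d from centre to line = |35| / √10 = 35/√10.
Half the chord is √(r² − d²) = √(45/2), so the full chord is 3√10.

3√10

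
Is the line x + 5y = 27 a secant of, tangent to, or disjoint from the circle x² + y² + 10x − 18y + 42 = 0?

secant

d² = (1·(−5) + 5·9 − (27))²/26 = 13/2; r² = 64.
Since d² < r², the line cuts the circle twice.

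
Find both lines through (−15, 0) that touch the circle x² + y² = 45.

Let a tangent through (−15, 0) have slope m. Its distance from (0, 0) must equal 3√5:
[m·(15) − (0)]² = 45(m² + 1)
4m² − 1 = 0, so m = 1/2 or m = −1/2.
With m = 1/2: x − 2y = −15. With m = −1/2: x + 2y = −15.

x − 2y = −15 and x + 2y = −15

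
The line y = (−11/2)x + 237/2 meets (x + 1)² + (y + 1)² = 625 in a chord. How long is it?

10√5

From the line, y = (237 − 11x)/2. Substituting:
125x² − 5250x + 54625 = 0  ⟹  x² − 42x + 437 = 0
x = 23 or x = 19, giving (23, −8) and (19, 14).
Chord length = distance between (23, −8) and (19, 14) = √500 = 10√5.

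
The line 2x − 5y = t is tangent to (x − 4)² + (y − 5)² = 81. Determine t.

Tangency holds when the distance from the centre (4, 5) to the line equals the radius 9:
|2·4 − 5·5 − t| / √29 = 9
|t − (−17)| = 9√29.

t = −17 ± 9√29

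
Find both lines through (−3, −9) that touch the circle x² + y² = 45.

Write the tangent as mx − y + (−9 − m·(−3)) = 0 and set its distance from the centre to 3√5:
[m·(3) − (9)]² = 45(m² + 1)
2m² + 3m − 2 = 0, so m = 1/2 or m = −2.
With m = 1/2: x − 2y = 15. With m = −2: 2x + y = −15.

x − 2y = 15 and 2x + y = −15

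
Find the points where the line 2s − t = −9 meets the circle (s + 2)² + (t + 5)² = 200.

(−12, −15) and (0, 9)

Substitute t = 2s + 9:
5s² + 60s = 0  ⟹  s² + 12s = 0
s = 0 or s = −12, giving (0, 9) and (−12, −15).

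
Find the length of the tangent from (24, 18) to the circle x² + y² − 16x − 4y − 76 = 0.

Centre (8, 2), r² = 144. |PO|² = (16)² + (16)² = 512.
By the tangent–radius right angle, tangent length = √(|PO|² − r²) = √368 = 4√23.

4√23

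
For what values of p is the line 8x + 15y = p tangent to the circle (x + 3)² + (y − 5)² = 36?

p = −51 or p = 153

Tangency holds when the distance from the centre (−3, 5) to the line equals the radius 6:
|8·(−3) + 15·5 − p| / √289 = 6
|p − (51)| = 6·17, so p = 153 or p = −51.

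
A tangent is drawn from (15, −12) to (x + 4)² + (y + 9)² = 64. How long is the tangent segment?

The centre is (−4, −9) and r = 8. The square of the distance from P to the centre is 361 + 9 = 370.
By the tangent–radius right angle, tangent length = √(|PO|² − r²) = √306 = 3√34.

3√34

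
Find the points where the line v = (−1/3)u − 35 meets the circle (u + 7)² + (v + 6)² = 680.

(−21, −28) and (−9, −32)

From the line, v = (−105 − u)/3. Substituting:
10u² + 300u + 1890 = 0  ⟹  u² + 30u + 189 = 0
u = −9 or u = −21, giving (−9, −32) and (−21, −28).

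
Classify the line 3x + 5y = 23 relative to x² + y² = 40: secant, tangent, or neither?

Substituting the line into the circle gives 34x² − 138x − 471 = 0.
Δ = 19044 − (−64056) = 83100.
Two real roots: the line is a secant.

secant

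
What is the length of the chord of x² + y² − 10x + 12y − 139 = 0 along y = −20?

Centre (5, −6), r² = 200. Perpendicular distance d from centre to line = |14| / √1 = 14.
Chord = 2√(r² − d²) = 2·√(4) = 4.

4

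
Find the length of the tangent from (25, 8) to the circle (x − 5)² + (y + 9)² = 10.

√679

Centre (5, −9), r² = 10. |PO|² = (20)² + (17)² = 689.
The tangent meets the radius at right angles, so tangent² = |PO|² − r² = 689 − 10 = 679.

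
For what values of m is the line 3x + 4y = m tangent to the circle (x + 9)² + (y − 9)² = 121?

m = −46 or m = 64

The line touches the circle iff its distance from (−9, 9) is 11:
|3·(−9) + 4·9 − m| / √25 = 11
|m − (9)| = 11·5, so m = 64 or m = −46.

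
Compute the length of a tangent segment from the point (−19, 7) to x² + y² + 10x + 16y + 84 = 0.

The centre is (−5, −8) and r = √5. The square of the distance from P to the centre is 196 + 225 = 421.
By the tangent–radius right angle, tangent length = √(|PO|² − r²) = √416 = 4√26.

4√26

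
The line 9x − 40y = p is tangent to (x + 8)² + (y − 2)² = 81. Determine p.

p = −521 or p = 217

The line touches the circle iff its distance from (−8, 2) is 9:
|9·(−8) − 40·2 − p| / √1681 = 9
|p − (−152)| = 9·41, so p = 217 or p = −521.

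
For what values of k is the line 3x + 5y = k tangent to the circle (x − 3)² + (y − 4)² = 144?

Tangency holds when the distance from the centre (3, 4) to the line equals the radius 12:
|3·3 + 5·4 − k| / √34 = 12
|k − (29)| = 12√34.

k = 29 ± 12√34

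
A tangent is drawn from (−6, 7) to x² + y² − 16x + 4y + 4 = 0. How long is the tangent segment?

√213

With centre O = (8, −2), |OP|² = 277 and r² = 64.
By the tangent–radius right angle, tangent length = √(|PO|² − r²) = √213.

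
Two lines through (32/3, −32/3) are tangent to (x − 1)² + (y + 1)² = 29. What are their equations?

Let a tangent through (32/3, −32/3) have slope m. Its distance from (1, −1) must equal √29:
[m·(−29/3) − (29/3)]² = 29(m² + 1)
10m² + 29m + 10 = 0, so m = −5/2 or m = −2/5.
Through (32/3, −32/3) these give 5x + 2y = 32 and 2x + 5y = −32.

5x + 2y = 32 and 2x + 5y = −32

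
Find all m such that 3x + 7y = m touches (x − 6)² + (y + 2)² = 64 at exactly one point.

m = 4 ± 8√58

The line touches the circle iff its distance from (6, −2) is 8:
|3·6 + 7·(−2) − m| / √58 = 8
|m − (4)| = 8√58.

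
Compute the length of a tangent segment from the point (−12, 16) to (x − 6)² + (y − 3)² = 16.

3√53

Centre (6, 3), r² = 16. |PO|² = (−18)² + (13)² = 493.
Power of the point: PT² = |PO|² − r² = 477, so PT = 3√53.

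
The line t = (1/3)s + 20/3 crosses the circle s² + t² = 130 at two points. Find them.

(−11, 3) and (7, 9)

From the line, t = (20 + s)/3. Substituting:
10s² + 40s − 770 = 0  ⟹  s² + 4s − 77 = 0
s = 7 or s = −11, giving (7, 9) and (−11, 3).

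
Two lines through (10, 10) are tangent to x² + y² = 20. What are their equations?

2x − y = 10 and x − 2y = −10

Let a tangent through (10, 10) have slope m. Its distance from (0, 0) must equal 2√5:
[m·(−10) − (−10)]² = 20(m² + 1)
2m² − 5m + 2 = 0, so m = 2 or m = 1/2.
Through (10, 10) these give 2x − y = 10 and x − 2y = −10.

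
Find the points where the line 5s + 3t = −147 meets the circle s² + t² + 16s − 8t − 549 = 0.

(−33, 6) and (−18, −19)

Express t = (−147 − 5s)/3 and substitute into the circle:
34s² + 1734s + 20196 = 0  ⟹  s² + 51s + 594 = 0
s = −18 or s = −33, giving (−18, −19) and (−33, 6).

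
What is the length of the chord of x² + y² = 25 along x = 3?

The distance from (0, 0) to the line is 3, and r² = 25.
Half the chord is √(r² − d²) = √(16), so the full chord is 8.

8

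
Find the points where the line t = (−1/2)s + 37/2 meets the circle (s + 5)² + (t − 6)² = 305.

Substitute t = (37 − s)/2:
5s² − 10s − 495 = 0  ⟹  s² − 2s − 99 = 0
s = 11 or s = −9, giving (11, 13) and (−9, 23).

(−9, 23) and (11, 13)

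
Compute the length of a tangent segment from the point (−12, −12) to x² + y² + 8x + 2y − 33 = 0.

Centre (−4, −1), r² = 50. |PO|² = (−8)² + (−11)² = 185.
The tangent meets the radius at right angles, so tangent² = |PO|² − r² = 185 − 50 = 135.

3√15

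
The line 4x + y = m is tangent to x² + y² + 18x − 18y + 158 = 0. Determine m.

The line touches the circle iff its distance from (−9, 9) is 2:
|4·(−9) + 1·9 − m| / √17 = 2
|m − (−27)| = 2√17.

m = −27 ± 2√17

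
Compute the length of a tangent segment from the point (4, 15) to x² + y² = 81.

4√10

Centre (0, 0), r² = 81. |PO|² = (4)² + (15)² = 241.
Power of the point: PT² = |PO|² − r² = 160, so PT = 4√10.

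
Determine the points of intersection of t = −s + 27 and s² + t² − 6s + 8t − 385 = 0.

(14, 13) and (20, 7)

Substitute t = −s + 27:
2s² − 68s + 560 = 0  ⟹  s² − 34s + 280 = 0
s = 20 or s = 14, giving (20, 7) and (14, 13).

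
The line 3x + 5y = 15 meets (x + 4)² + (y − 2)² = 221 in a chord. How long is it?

Centre (−4, 2), r² = 221. Perpendicular distance d from centre to line = |−17| / √34 = 17/√34.
Chord = 2√(r² − d²) = 2·√(425/2) = 5√34.

5√34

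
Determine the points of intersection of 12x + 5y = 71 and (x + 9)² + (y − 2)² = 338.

Express y = (71 − 12x)/5 and substitute into the circle:
169x² − 1014x − 2704 = 0  ⟹  x² − 6x − 16 = 0
x = 8 or x = −2, giving (8, −5) and (−2, 19).

(−2, 19) and (8, −5)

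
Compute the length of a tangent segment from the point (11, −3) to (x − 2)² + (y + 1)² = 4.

With centre O = (2, −1), |OP|² = 85 and r² = 4.
Power of the point: PT² = |PO|² − r² = 81, so PT = 9.

9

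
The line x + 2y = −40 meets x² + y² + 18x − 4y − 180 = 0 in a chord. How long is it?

The distance from (−9, 2) to the line is 35/√5, and r² = 265.
Chord = 2√(r² − d²) = 2·√(20) = 4√5.

4√5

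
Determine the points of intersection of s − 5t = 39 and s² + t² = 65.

Substitute t = (−39 + s)/5:
26s² − 78s − 104 = 0  ⟹  s² − 3s − 4 = 0
s = 4 or s = −1, giving (4, −7) and (−1, −8).

(−1, −8) and (4, −7)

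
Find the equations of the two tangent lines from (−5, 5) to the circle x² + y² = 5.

x + 2y = 5 and 2x + y = −5

Write the tangent as mx − y + (5 − m·(−5)) = 0 and set its distance from the centre to √5:
[m·(5) − (−5)]² = 5(m² + 1)
2m² + 5m + 2 = 0, so m = −1/2 or m = −2.
With m = −1/2: x + 2y = 5. With m = −2: 2x + y = −5.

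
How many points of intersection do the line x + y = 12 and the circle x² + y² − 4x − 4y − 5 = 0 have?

d² = (1·2 + 1·2 − (12))²/2 = 32; r² = 13.
Since d² > r², the line lies outside the circle.

0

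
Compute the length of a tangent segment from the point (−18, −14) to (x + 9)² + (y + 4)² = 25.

The centre is (−9, −4) and r = 5. The square of the distance from P to the centre is 81 + 100 = 181.
By the tangent–radius right angle, tangent length = √(|PO|² − r²) = √156 = 2√39.

2√39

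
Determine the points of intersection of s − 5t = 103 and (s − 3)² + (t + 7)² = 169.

(3, −20) and (8, −19)

Express t = (−103 + s)/5 and substitute into the circle:
26s² − 286s + 624 = 0  ⟹  s² − 11s + 24 = 0
s = 8 or s = 3, giving (8, −19) and (3, −20).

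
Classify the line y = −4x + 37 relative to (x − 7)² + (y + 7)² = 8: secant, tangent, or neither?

neither

Substituting the line into the circle gives 17x² − 366x + 1977 = 0.
Δ = 133956 − 134436 = −480.
No real roots: the line does not meet the circle.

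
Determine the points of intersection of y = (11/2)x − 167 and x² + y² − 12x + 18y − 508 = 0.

Express y = (−334 + 11x)/2 and substitute into the circle:
125x² − 7000x + 97500 = 0  ⟹  x² − 56x + 780 = 0
x = 30 or x = 26, giving (30, −2) and (26, −24).

(26, −24) and (30, −2)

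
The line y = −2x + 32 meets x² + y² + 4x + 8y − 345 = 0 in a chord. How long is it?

The distance from (−2, −4) to the line is 40/√5, and r² = 365.
Chord = 2√(r² − d²) = 2·√(45) = 6√5.

6√5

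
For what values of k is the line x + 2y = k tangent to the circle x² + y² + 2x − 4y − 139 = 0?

Tangency holds when the distance from the centre (−1, 2) to the line equals the radius 12:
|1·(−1) + 2·2 − k| / √5 = 12
|k − (3)| = 12√5.

k = 3 ± 12√5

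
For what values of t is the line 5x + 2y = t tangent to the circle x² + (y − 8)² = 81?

Tangency holds when the distance from the centre (0, 8) to the line equals the radius 9:
|5·0 + 2·8 − t| / √29 = 9
|t − (16)| = 9√29.

t = 16 ± 9√29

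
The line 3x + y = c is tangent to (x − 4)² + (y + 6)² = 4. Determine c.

c = 6 ± 2√10

Tangency holds when the distance from the centre (4, −6) to the line equals the radius 2:
|3·4 + 1·(−6) − c| / √10 = 2
|c − (6)| = 2√10.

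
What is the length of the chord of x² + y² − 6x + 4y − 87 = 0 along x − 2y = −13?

The distance from (3, −2) to the line is 20/√5, and r² = 100.
Chord = 2√(r² − d²) = 2·√(20) = 4√5.

4√5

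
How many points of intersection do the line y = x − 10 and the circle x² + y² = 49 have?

Substituting the line into the circle gives 2x² − 20x + 51 = 0.
Discriminant = (−20)² − 4·2·(51) = −8 < 0.
No real roots: the line does not meet the circle.

0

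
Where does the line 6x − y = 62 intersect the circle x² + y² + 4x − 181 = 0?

Substitute y = 6x − 62:
37x² − 740x + 3663 = 0  ⟹  x² − 20x + 99 = 0
x = 11 or x = 9, giving (11, 4) and (9, −8).

(9, −8) and (11, 4)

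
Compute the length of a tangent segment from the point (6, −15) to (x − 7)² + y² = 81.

The centre is (7, 0) and r = 9. The square of the distance from P to the centre is 1 + 225 = 226.
By the tangent–radius right angle, tangent length = √(|PO|² − r²) = √145.

√145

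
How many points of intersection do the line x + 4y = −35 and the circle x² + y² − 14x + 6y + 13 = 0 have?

Substituting the line into the circle gives 17x² − 178x + 593 = 0.
Discriminant = (−178)² − 4·17·(593) = −8640 < 0.
No real roots: the line does not meet the circle.

0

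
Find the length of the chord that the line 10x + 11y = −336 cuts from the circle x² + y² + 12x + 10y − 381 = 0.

From the line, y = (−336 − 10x)/11. Substituting:
221x² + 7072x + 29835 = 0  ⟹  x² + 32x + 135 = 0
x = −5 or x = −27, giving (−5, −26) and (−27, −6).
Chord length = distance between (−5, −26) and (−27, −6) = √884 = 2√221.

2√221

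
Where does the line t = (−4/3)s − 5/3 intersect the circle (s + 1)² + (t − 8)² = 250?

Express t = (−5 − 4s)/3 and substitute into the circle:
25s² + 250s − 1400 = 0  ⟹  s² + 10s − 56 = 0
s = 4 or s = −14, giving (4, −7) and (−14, 17).

(−14, 17) and (4, −7)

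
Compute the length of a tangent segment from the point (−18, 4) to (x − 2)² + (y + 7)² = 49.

2√118

With centre O = (2, −7), |OP|² = 521 and r² = 49.
By the tangent–radius right angle, tangent length = √(|PO|² − r²) = √472 = 2√118.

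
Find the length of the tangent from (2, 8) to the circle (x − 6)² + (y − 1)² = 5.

The centre is (6, 1) and r = √5. The square of the distance from P to the centre is 16 + 49 = 65.
The tangent meets the radius at right angles, so tangent² = |PO|² − r² = 65 − 5 = 60.

2√15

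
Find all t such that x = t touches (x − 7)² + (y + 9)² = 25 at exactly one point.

The line touches the circle iff its distance from (7, −9) is 5:
|1·7 + 0·(−9) − t| / √1 = 5
|t − (7)| = 5, so t = 12 or t = 2.

t = 2 or t = 12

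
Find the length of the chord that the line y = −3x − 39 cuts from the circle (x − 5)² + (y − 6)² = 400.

Centre (5, 6), r² = 400. Perpendicular distance d from centre to line = |60| / √10 = 60/√10.
Chord = 2√(r² − d²) = 2·√(40) = 4√10.

4√10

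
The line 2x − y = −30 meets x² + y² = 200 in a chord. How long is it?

Express y = 2x + 30 and substitute into the circle:
5x² + 120x + 700 = 0  ⟹  x² + 24x + 140 = 0
x = −10 or x = −14, giving (−10, 10) and (−14, 2).
Chord length = distance between (−10, 10) and (−14, 2) = √80 = 4√5.

4√5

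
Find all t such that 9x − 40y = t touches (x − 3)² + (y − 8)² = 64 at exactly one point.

The line touches the circle iff its distance from (3, 8) is 8:
|9·3 − 40·8 − t| / √1681 = 8
|t − (−293)| = 8·41, so t = 35 or t = −621.

t = −621 or t = 35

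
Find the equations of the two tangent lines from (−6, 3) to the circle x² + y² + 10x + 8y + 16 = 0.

3x + 4y = −6 and 4x − 3y = −33

Let a tangent through (−6, 3) have slope m. Its distance from (−5, −4) must equal 5:
(1m − (−7))² = 25(m² + 1)
12m² − 7m − 12 = 0, so m = −3/4 or m = 4/3.
Through (−6, 3) these give 3x + 4y = −6 and 4x − 3y = −33.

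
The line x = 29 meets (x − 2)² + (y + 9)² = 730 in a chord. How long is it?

2

Centre (2, −9), r² = 730. Perpendicular distance d from centre to line = |−27| / √1 = 27.
Half the chord is √(r² − d²) = √(1), so the full chord is 2.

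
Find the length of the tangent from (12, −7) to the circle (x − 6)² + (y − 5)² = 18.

9√2

Centre (6, 5), r² = 18. |PO|² = (6)² + (−12)² = 180.
The tangent meets the radius at right angles, so tangent² = |PO|² − r² = 180 − 18 = 162.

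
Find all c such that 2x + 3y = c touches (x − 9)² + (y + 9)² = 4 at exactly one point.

c = −9 ± 2√13

The line touches the circle iff its distance from (9, −9) is 2:
|2·9 + 3·(−9) − c| / √13 = 2
|c − (−9)| = 2√13.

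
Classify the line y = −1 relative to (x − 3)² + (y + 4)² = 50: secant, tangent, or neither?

Centre (3, −4), r² = 50. Distance² from centre to line = (−3)² = 9.
Since d² < r², the line cuts the circle twice.

secant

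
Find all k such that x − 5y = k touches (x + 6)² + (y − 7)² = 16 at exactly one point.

k = −41 ± 4√26

The line touches the circle iff its distance from (−6, 7) is 4:
|1·(−6) − 5·7 − k| / √26 = 4
|k − (−41)| = 4√26.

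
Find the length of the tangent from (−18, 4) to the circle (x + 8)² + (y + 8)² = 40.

2√51

The centre is (−8, −8) and r = 2√10. The square of the distance from P to the centre is 100 + 144 = 244.
The tangent meets the radius at right angles, so tangent² = |PO|² − r² = 244 − 40 = 204.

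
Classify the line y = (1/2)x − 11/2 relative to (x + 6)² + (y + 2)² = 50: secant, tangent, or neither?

d² = (1·(−6) − 2·(−2) − (11))²/5 = 169/5; r² = 50.
Since d² < r², the line cuts the circle twice.

secant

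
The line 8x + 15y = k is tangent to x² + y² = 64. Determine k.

For a tangent, require d(centre, line) = r = 8.
|8·0 + 15·0 − k| / √289 = 8
|k| = 8·17, so k = 136 or k = −136.

k = −136 or k = 136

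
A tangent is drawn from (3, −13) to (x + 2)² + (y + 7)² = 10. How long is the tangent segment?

With centre O = (−2, −7), |OP|² = 61 and r² = 10.
The tangent meets the radius at right angles, so tangent² = |PO|² − r² = 61 − 10 = 51.

√51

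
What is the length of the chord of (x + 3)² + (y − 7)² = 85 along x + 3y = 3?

5√10

The distance from (−3, 7) to the line is 15/√10, and r² = 85.
Chord = 2√(r² − d²) = 2·√(125/2) = 5√10.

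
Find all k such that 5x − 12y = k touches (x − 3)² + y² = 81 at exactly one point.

The line touches the circle iff its distance from (3, 0) is 9:
|5·3 − 12·0 − k| / √169 = 9
|k − (15)| = 9·13, so k = 132 or k = −102.

k = −102 or k = 132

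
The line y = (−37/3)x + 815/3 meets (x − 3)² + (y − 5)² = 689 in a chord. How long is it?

√1378

The distance from (3, 5) to the line is 689/√1378, and r² = 689.
Half the chord is √(r² − d²) = √(689/2), so the full chord is √1378.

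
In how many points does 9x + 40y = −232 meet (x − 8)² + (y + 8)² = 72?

Substituting the line into the circle gives 1681x² − 27184x − 5056 = 0.
Δ = 738969856 − (−33996544) = 772966400.
Two real roots: the line is a secant.

2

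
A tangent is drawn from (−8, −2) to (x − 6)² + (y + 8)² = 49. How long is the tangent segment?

√183

With centre O = (6, −8), |OP|² = 232 and r² = 49.
Power of the point: PT² = |PO|² − r² = 183, so PT = √183.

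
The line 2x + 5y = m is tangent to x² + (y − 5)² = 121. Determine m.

m = 25 ± 11√29

For a tangent, require d(centre, line) = r = 11.
|2·0 + 5·5 − m| / √29 = 11
|m − (25)| = 11√29.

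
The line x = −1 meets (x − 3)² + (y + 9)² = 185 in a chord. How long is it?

The line gives x = −1. Substituting into the circle:
y² + 18y − 88 = 0
y = 4 or y = −22, giving (−1, 4) and (−1, −22).
|(−1, 4) − (−1, −22)| = √((0)² + (26)²) = 26.

26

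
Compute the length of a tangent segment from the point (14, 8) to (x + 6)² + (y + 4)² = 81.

√463

Centre (−6, −4), r² = 81. |PO|² = (20)² + (12)² = 544.
By the tangent–radius right angle, tangent length = √(|PO|² − r²) = √463.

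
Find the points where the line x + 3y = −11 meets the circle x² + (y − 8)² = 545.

Express y = (−11 − x)/3 and substitute into the circle:
10x² + 70x − 3680 = 0  ⟹  x² + 7x − 368 = 0
x = 16 or x = −23, giving (16, −9) and (−23, 4).

(−23, 4) and (16, −9)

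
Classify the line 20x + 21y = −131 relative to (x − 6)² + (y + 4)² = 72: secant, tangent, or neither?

secant

Substituting the line into the circle gives 841x² − 3412x − 13667 = 0.
Δ = 11641744 − (−45975788) = 57617532.
Two real roots: the line is a secant.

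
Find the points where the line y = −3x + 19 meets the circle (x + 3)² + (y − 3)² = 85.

(3, 10) and (6, 1)

Substitute y = −3x + 19:
10x² − 90x + 180 = 0  ⟹  x² − 9x + 18 = 0
x = 6 or x = 3, giving (6, 1) and (3, 10).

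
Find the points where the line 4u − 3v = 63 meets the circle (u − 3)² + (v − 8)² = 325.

(9, −9) and (21, 7)

Substitute v = (−63 + 4u)/3:
25u² − 750u + 4725 = 0  ⟹  u² − 30u + 189 = 0
u = 21 or u = 9, giving (21, 7) and (9, −9).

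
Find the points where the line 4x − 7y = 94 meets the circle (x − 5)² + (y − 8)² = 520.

Substitute y = (−94 + 4x)/7:
65x² − 1690x − 1755 = 0  ⟹  x² − 26x − 27 = 0
x = 27 or x = −1, giving (27, 2) and (−1, −14).

(−1, −14) and (27, 2)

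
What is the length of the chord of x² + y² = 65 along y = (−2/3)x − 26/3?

2√13

From the line, y = (−26 − 2x)/3. Substituting:
13x² + 104x + 91 = 0  ⟹  x² + 8x + 7 = 0
x = −1 or x = −7, giving (−1, −8) and (−7, −4).
|(−1, −8) − (−7, −4)| = √((6)² + (−4)²) = 2√13.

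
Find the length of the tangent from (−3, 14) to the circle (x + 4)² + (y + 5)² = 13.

√349

With centre O = (−4, −5), |OP|² = 362 and r² = 13.
Power of the point: PT² = |PO|² − r² = 349, so PT = √349.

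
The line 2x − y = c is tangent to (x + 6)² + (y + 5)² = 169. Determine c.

c = −7 ± 13√5

For a tangent, require d(centre, line) = r = 13.
|2·(−6) − 1·(−5) − c| / √5 = 13
|c − (−7)| = 13√5.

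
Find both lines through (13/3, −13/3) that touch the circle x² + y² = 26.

5x − y = 26 and x − 5y = 26

Let a tangent through (13/3, −13/3) have slope m. Its distance from (0, 0) must equal √26:
(−13/3m − (13/3))² = 26(m² + 1)
5m² − 26m + 5 = 0, so m = 5 or m = 1/5.
Through (13/3, −13/3) these give 5x − y = 26 and x − 5y = 26.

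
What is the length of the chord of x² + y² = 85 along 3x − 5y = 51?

√34

Centre (0, 0), r² = 85. Perpendicular distance d from centre to line = |−51| / √34 = 51/√34.
Half the chord is √(r² − d²) = √(17/2), so the full chord is √34.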